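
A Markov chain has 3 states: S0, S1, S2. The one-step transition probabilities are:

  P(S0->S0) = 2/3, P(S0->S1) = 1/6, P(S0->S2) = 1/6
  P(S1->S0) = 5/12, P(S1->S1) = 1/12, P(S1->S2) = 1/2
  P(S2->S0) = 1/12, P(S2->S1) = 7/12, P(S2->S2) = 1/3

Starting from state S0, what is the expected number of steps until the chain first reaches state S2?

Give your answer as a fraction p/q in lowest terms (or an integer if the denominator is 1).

Answer: 78/17

Derivation:
Let h_i = expected steps to first reach S2 from state i.
Boundary: h_S2 = 0.
First-step equations for the other states:
  h_S0 = 1 + 2/3*h_S0 + 1/6*h_S1 + 1/6*h_S2
  h_S1 = 1 + 5/12*h_S0 + 1/12*h_S1 + 1/2*h_S2

Substituting h_S2 = 0 and rearranging gives the linear system (I - Q) h = 1:
  [1/3, -1/6] . (h_S0, h_S1) = 1
  [-5/12, 11/12] . (h_S0, h_S1) = 1

Solving yields:
  h_S0 = 78/17
  h_S1 = 54/17

Starting state is S0, so the expected hitting time is h_S0 = 78/17.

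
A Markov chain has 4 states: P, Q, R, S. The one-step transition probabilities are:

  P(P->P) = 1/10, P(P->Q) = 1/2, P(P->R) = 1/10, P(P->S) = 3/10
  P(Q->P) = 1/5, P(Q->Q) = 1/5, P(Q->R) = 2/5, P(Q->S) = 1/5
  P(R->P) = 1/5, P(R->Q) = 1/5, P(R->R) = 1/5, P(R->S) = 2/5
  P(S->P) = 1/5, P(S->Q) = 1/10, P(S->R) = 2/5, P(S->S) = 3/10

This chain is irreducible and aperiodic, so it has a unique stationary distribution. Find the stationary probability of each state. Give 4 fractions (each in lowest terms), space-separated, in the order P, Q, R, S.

Answer: 2/11 133/594 19/66 91/297

Derivation:
The stationary distribution satisfies pi = pi * P, i.e.:
  pi_P = 1/10*pi_P + 1/5*pi_Q + 1/5*pi_R + 1/5*pi_S
  pi_Q = 1/2*pi_P + 1/5*pi_Q + 1/5*pi_R + 1/10*pi_S
  pi_R = 1/10*pi_P + 2/5*pi_Q + 1/5*pi_R + 2/5*pi_S
  pi_S = 3/10*pi_P + 1/5*pi_Q + 2/5*pi_R + 3/10*pi_S
with normalization: pi_P + pi_Q + pi_R + pi_S = 1.

Using the first 3 balance equations plus normalization, the linear system A*pi = b is:
  [-9/10, 1/5, 1/5, 1/5] . pi = 0
  [1/2, -4/5, 1/5, 1/10] . pi = 0
  [1/10, 2/5, -4/5, 2/5] . pi = 0
  [1, 1, 1, 1] . pi = 1

Solving yields:
  pi_P = 2/11
  pi_Q = 133/594
  pi_R = 19/66
  pi_S = 91/297

Verification (pi * P):
  2/11*1/10 + 133/594*1/5 + 19/66*1/5 + 91/297*1/5 = 2/11 = pi_P  (ok)
  2/11*1/2 + 133/594*1/5 + 19/66*1/5 + 91/297*1/10 = 133/594 = pi_Q  (ok)
  2/11*1/10 + 133/594*2/5 + 19/66*1/5 + 91/297*2/5 = 19/66 = pi_R  (ok)
  2/11*3/10 + 133/594*1/5 + 19/66*2/5 + 91/297*3/10 = 91/297 = pi_S  (ok)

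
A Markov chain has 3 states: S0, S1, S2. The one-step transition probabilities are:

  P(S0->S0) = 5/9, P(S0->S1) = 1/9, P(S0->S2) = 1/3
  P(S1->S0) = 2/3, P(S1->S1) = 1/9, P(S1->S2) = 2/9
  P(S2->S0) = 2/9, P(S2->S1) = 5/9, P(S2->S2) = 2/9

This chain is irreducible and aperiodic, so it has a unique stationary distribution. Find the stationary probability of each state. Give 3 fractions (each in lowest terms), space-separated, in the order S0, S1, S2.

Answer: 23/47 11/47 13/47

Derivation:
The stationary distribution satisfies pi = pi * P, i.e.:
  pi_S0 = 5/9*pi_S0 + 2/3*pi_S1 + 2/9*pi_S2
  pi_S1 = 1/9*pi_S0 + 1/9*pi_S1 + 5/9*pi_S2
  pi_S2 = 1/3*pi_S0 + 2/9*pi_S1 + 2/9*pi_S2
with normalization: pi_S0 + pi_S1 + pi_S2 = 1.

Using the first 2 balance equations plus normalization, the linear system A*pi = b is:
  [-4/9, 2/3, 2/9] . pi = 0
  [1/9, -8/9, 5/9] . pi = 0
  [1, 1, 1] . pi = 1

Solving yields:
  pi_S0 = 23/47
  pi_S1 = 11/47
  pi_S2 = 13/47

Verification (pi * P):
  23/47*5/9 + 11/47*2/3 + 13/47*2/9 = 23/47 = pi_S0  (ok)
  23/47*1/9 + 11/47*1/9 + 13/47*5/9 = 11/47 = pi_S1  (ok)
  23/47*1/3 + 11/47*2/9 + 13/47*2/9 = 13/47 = pi_S2  (ok)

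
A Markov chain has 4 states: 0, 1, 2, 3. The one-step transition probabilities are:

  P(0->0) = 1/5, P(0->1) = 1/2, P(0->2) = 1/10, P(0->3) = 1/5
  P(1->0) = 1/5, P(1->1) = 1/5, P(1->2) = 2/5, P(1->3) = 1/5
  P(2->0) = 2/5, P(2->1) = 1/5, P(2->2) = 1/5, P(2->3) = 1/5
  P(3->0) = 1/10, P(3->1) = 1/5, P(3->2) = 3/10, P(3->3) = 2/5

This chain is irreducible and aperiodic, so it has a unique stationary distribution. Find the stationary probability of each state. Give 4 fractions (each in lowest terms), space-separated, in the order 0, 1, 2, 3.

Answer: 19/84 15/56 43/168 1/4

Derivation:
The stationary distribution satisfies pi = pi * P, i.e.:
  pi_0 = 1/5*pi_0 + 1/5*pi_1 + 2/5*pi_2 + 1/10*pi_3
  pi_1 = 1/2*pi_0 + 1/5*pi_1 + 1/5*pi_2 + 1/5*pi_3
  pi_2 = 1/10*pi_0 + 2/5*pi_1 + 1/5*pi_2 + 3/10*pi_3
  pi_3 = 1/5*pi_0 + 1/5*pi_1 + 1/5*pi_2 + 2/5*pi_3
with normalization: pi_0 + pi_1 + pi_2 + pi_3 = 1.

Using the first 3 balance equations plus normalization, the linear system A*pi = b is:
  [-4/5, 1/5, 2/5, 1/10] . pi = 0
  [1/2, -4/5, 1/5, 1/5] . pi = 0
  [1/10, 2/5, -4/5, 3/10] . pi = 0
  [1, 1, 1, 1] . pi = 1

Solving yields:
  pi_0 = 19/84
  pi_1 = 15/56
  pi_2 = 43/168
  pi_3 = 1/4

Verification (pi * P):
  19/84*1/5 + 15/56*1/5 + 43/168*2/5 + 1/4*1/10 = 19/84 = pi_0  (ok)
  19/84*1/2 + 15/56*1/5 + 43/168*1/5 + 1/4*1/5 = 15/56 = pi_1  (ok)
  19/84*1/10 + 15/56*2/5 + 43/168*1/5 + 1/4*3/10 = 43/168 = pi_2  (ok)
  19/84*1/5 + 15/56*1/5 + 43/168*1/5 + 1/4*2/5 = 1/4 = pi_3  (ok)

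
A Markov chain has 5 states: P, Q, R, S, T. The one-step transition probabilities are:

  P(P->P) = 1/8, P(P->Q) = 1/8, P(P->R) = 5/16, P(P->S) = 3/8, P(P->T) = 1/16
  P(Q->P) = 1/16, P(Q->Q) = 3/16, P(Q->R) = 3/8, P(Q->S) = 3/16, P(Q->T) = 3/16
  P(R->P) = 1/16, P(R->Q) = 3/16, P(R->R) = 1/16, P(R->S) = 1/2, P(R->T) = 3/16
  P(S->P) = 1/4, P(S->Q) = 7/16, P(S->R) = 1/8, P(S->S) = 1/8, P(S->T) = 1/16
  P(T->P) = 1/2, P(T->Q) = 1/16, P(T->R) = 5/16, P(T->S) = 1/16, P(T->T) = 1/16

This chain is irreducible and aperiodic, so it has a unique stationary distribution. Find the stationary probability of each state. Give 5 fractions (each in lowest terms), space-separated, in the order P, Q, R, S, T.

Answer: 8953/51528 23339/103056 1207/5424 26653/103056 4075/34352

Derivation:
The stationary distribution satisfies pi = pi * P, i.e.:
  pi_P = 1/8*pi_P + 1/16*pi_Q + 1/16*pi_R + 1/4*pi_S + 1/2*pi_T
  pi_Q = 1/8*pi_P + 3/16*pi_Q + 3/16*pi_R + 7/16*pi_S + 1/16*pi_T
  pi_R = 5/16*pi_P + 3/8*pi_Q + 1/16*pi_R + 1/8*pi_S + 5/16*pi_T
  pi_S = 3/8*pi_P + 3/16*pi_Q + 1/2*pi_R + 1/8*pi_S + 1/16*pi_T
  pi_T = 1/16*pi_P + 3/16*pi_Q + 3/16*pi_R + 1/16*pi_S + 1/16*pi_T
with normalization: pi_P + pi_Q + pi_R + pi_S + pi_T = 1.

Using the first 4 balance equations plus normalization, the linear system A*pi = b is:
  [-7/8, 1/16, 1/16, 1/4, 1/2] . pi = 0
  [1/8, -13/16, 3/16, 7/16, 1/16] . pi = 0
  [5/16, 3/8, -15/16, 1/8, 5/16] . pi = 0
  [3/8, 3/16, 1/2, -7/8, 1/16] . pi = 0
  [1, 1, 1, 1, 1] . pi = 1

Solving yields:
  pi_P = 8953/51528
  pi_Q = 23339/103056
  pi_R = 1207/5424
  pi_S = 26653/103056
  pi_T = 4075/34352

Verification (pi * P):
  8953/51528*1/8 + 23339/103056*1/16 + 1207/5424*1/16 + 26653/103056*1/4 + 4075/34352*1/2 = 8953/51528 = pi_P  (ok)
  8953/51528*1/8 + 23339/103056*3/16 + 1207/5424*3/16 + 26653/103056*7/16 + 4075/34352*1/16 = 23339/103056 = pi_Q  (ok)
  8953/51528*5/16 + 23339/103056*3/8 + 1207/5424*1/16 + 26653/103056*1/8 + 4075/34352*5/16 = 1207/5424 = pi_R  (ok)
  8953/51528*3/8 + 23339/103056*3/16 + 1207/5424*1/2 + 26653/103056*1/8 + 4075/34352*1/16 = 26653/103056 = pi_S  (ok)
  8953/51528*1/16 + 23339/103056*3/16 + 1207/5424*3/16 + 26653/103056*1/16 + 4075/34352*1/16 = 4075/34352 = pi_T  (ok)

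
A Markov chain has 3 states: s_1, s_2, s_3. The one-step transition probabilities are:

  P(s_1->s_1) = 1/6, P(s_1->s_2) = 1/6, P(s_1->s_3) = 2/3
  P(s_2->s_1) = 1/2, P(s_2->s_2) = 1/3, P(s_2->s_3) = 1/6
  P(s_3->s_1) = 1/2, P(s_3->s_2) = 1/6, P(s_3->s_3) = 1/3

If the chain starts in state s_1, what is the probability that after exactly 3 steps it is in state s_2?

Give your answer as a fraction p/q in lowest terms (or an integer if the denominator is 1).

Computing P^3 by repeated multiplication:
P^1 =
  s_1: [1/6, 1/6, 2/3]
  s_2: [1/2, 1/3, 1/6]
  s_3: [1/2, 1/6, 1/3]
P^2 =
  s_1: [4/9, 7/36, 13/36]
  s_2: [1/3, 2/9, 4/9]
  s_3: [1/3, 7/36, 17/36]
P^3 =
  s_1: [19/54, 43/216, 97/216]
  s_2: [7/18, 11/54, 11/27]
  s_3: [7/18, 43/216, 89/216]

(P^3)[s_1 -> s_2] = 43/216

Answer: 43/216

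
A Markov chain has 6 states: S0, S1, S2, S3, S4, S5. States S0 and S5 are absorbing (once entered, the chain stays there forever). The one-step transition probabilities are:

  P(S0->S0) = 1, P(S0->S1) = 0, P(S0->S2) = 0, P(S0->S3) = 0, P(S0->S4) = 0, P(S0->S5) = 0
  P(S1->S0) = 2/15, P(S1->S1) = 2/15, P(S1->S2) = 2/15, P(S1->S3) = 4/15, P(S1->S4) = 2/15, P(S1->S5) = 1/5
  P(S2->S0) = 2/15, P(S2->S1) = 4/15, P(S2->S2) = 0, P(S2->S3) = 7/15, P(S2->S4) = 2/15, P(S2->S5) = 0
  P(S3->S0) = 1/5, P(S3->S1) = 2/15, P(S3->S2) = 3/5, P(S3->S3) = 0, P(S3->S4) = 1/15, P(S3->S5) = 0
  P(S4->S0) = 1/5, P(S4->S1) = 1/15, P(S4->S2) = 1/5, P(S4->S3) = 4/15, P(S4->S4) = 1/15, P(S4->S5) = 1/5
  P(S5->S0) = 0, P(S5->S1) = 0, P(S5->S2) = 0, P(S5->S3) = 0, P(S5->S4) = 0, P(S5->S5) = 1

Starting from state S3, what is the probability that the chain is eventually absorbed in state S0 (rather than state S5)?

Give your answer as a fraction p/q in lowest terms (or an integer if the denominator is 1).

Answer: 14501/19055

Derivation:
Let a_i = P(absorbed in S0 | start in state i).
Boundary conditions: a_S0 = 1, a_S5 = 0.
For each transient state i, a_i = sum_j P(i->j) * a_j:
  a_S1 = 2/15*a_S0 + 2/15*a_S1 + 2/15*a_S2 + 4/15*a_S3 + 2/15*a_S4 + 1/5*a_S5
  a_S2 = 2/15*a_S0 + 4/15*a_S1 + 0*a_S2 + 7/15*a_S3 + 2/15*a_S4 + 0*a_S5
  a_S3 = 1/5*a_S0 + 2/15*a_S1 + 3/5*a_S2 + 0*a_S3 + 1/15*a_S4 + 0*a_S5
  a_S4 = 1/5*a_S0 + 1/15*a_S1 + 1/5*a_S2 + 4/15*a_S3 + 1/15*a_S4 + 1/5*a_S5

Substituting a_S0 = 1 and a_S5 = 0, rearrange to (I - Q) a = r where r[i] = P(i -> S0):
  [13/15, -2/15, -4/15, -2/15] . (a_S1, a_S2, a_S3, a_S4) = 2/15
  [-4/15, 1, -7/15, -2/15] . (a_S1, a_S2, a_S3, a_S4) = 2/15
  [-2/15, -3/5, 1, -1/15] . (a_S1, a_S2, a_S3, a_S4) = 1/5
  [-1/15, -1/5, -4/15, 14/15] . (a_S1, a_S2, a_S3, a_S4) = 1/5

Solving yields:
  a_S1 = 2278/3811
  a_S2 = 377/515
  a_S3 = 14501/19055
  a_S4 = 12029/19055

Starting state is S3, so the absorption probability is a_S3 = 14501/19055.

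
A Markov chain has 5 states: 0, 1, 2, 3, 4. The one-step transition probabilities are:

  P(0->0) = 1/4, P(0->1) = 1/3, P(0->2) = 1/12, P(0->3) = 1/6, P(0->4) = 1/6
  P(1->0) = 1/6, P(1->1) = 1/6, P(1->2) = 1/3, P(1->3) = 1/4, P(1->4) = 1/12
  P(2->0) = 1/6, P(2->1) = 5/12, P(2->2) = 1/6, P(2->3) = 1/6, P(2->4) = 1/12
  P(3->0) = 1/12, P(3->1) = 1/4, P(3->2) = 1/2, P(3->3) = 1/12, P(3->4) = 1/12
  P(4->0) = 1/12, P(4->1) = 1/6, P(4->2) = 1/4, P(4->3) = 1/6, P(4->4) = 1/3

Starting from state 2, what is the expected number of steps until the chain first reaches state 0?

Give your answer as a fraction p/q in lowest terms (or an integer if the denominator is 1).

Answer: 21276/3037

Derivation:
Let h_i = expected steps to first reach 0 from state i.
Boundary: h_0 = 0.
First-step equations for the other states:
  h_1 = 1 + 1/6*h_0 + 1/6*h_1 + 1/3*h_2 + 1/4*h_3 + 1/12*h_4
  h_2 = 1 + 1/6*h_0 + 5/12*h_1 + 1/6*h_2 + 1/6*h_3 + 1/12*h_4
  h_3 = 1 + 1/12*h_0 + 1/4*h_1 + 1/2*h_2 + 1/12*h_3 + 1/12*h_4
  h_4 = 1 + 1/12*h_0 + 1/6*h_1 + 1/4*h_2 + 1/6*h_3 + 1/3*h_4

Substituting h_0 = 0 and rearranging gives the linear system (I - Q) h = 1:
  [5/6, -1/3, -1/4, -1/12] . (h_1, h_2, h_3, h_4) = 1
  [-5/12, 5/6, -1/6, -1/12] . (h_1, h_2, h_3, h_4) = 1
  [-1/4, -1/2, 11/12, -1/12] . (h_1, h_2, h_3, h_4) = 1
  [-1/6, -1/4, -1/6, 2/3] . (h_1, h_2, h_3, h_4) = 1

Solving yields:
  h_1 = 21384/3037
  h_2 = 21276/3037
  h_3 = 22896/3037
  h_4 = 23604/3037

Starting state is 2, so the expected hitting time is h_2 = 21276/3037.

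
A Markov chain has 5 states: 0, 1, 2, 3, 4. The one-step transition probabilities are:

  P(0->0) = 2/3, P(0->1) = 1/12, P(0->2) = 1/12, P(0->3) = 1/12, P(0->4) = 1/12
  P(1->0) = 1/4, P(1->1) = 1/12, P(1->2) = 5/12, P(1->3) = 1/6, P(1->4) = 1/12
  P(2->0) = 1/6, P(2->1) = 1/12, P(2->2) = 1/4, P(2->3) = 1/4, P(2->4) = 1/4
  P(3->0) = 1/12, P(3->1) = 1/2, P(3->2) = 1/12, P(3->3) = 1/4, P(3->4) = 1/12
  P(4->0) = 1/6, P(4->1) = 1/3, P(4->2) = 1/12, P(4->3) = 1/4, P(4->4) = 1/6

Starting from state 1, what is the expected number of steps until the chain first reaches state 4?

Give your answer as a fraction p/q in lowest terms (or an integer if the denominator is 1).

Answer: 618/73

Derivation:
Let h_i = expected steps to first reach 4 from state i.
Boundary: h_4 = 0.
First-step equations for the other states:
  h_0 = 1 + 2/3*h_0 + 1/12*h_1 + 1/12*h_2 + 1/12*h_3 + 1/12*h_4
  h_1 = 1 + 1/4*h_0 + 1/12*h_1 + 5/12*h_2 + 1/6*h_3 + 1/12*h_4
  h_2 = 1 + 1/6*h_0 + 1/12*h_1 + 1/4*h_2 + 1/4*h_3 + 1/4*h_4
  h_3 = 1 + 1/12*h_0 + 1/2*h_1 + 1/12*h_2 + 1/4*h_3 + 1/12*h_4

Substituting h_4 = 0 and rearranging gives the linear system (I - Q) h = 1:
  [1/3, -1/12, -1/12, -1/12] . (h_0, h_1, h_2, h_3) = 1
  [-1/4, 11/12, -5/12, -1/6] . (h_0, h_1, h_2, h_3) = 1
  [-1/6, -1/12, 3/4, -1/4] . (h_0, h_1, h_2, h_3) = 1
  [-1/12, -1/2, -1/12, 3/4] . (h_0, h_1, h_2, h_3) = 1

Solving yields:
  h_0 = 666/73
  h_1 = 618/73
  h_2 = 528/73
  h_3 = 642/73

Starting state is 1, so the expected hitting time is h_1 = 618/73.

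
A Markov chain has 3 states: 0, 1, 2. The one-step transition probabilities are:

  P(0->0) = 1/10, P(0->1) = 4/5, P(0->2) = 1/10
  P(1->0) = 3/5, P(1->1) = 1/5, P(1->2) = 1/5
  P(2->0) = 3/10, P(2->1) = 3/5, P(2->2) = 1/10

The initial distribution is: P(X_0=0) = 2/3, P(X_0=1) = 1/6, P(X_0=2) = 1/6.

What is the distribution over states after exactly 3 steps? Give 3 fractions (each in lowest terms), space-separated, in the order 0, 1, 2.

Answer: 193/600 811/1500 413/3000

Derivation:
Propagating the distribution step by step (d_{t+1} = d_t * P):
d_0 = (0=2/3, 1=1/6, 2=1/6)
  d_1[0] = 2/3*1/10 + 1/6*3/5 + 1/6*3/10 = 13/60
  d_1[1] = 2/3*4/5 + 1/6*1/5 + 1/6*3/5 = 2/3
  d_1[2] = 2/3*1/10 + 1/6*1/5 + 1/6*1/10 = 7/60
d_1 = (0=13/60, 1=2/3, 2=7/60)
  d_2[0] = 13/60*1/10 + 2/3*3/5 + 7/60*3/10 = 137/300
  d_2[1] = 13/60*4/5 + 2/3*1/5 + 7/60*3/5 = 113/300
  d_2[2] = 13/60*1/10 + 2/3*1/5 + 7/60*1/10 = 1/6
d_2 = (0=137/300, 1=113/300, 2=1/6)
  d_3[0] = 137/300*1/10 + 113/300*3/5 + 1/6*3/10 = 193/600
  d_3[1] = 137/300*4/5 + 113/300*1/5 + 1/6*3/5 = 811/1500
  d_3[2] = 137/300*1/10 + 113/300*1/5 + 1/6*1/10 = 413/3000
d_3 = (0=193/600, 1=811/1500, 2=413/3000)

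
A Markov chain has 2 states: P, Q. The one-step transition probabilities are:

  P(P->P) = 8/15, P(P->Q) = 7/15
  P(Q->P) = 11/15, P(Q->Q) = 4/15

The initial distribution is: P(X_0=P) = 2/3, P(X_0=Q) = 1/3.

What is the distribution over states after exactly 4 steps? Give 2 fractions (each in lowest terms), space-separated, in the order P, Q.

Answer: 382/625 243/625

Derivation:
Propagating the distribution step by step (d_{t+1} = d_t * P):
d_0 = (P=2/3, Q=1/3)
  d_1[P] = 2/3*8/15 + 1/3*11/15 = 3/5
  d_1[Q] = 2/3*7/15 + 1/3*4/15 = 2/5
d_1 = (P=3/5, Q=2/5)
  d_2[P] = 3/5*8/15 + 2/5*11/15 = 46/75
  d_2[Q] = 3/5*7/15 + 2/5*4/15 = 29/75
d_2 = (P=46/75, Q=29/75)
  d_3[P] = 46/75*8/15 + 29/75*11/15 = 229/375
  d_3[Q] = 46/75*7/15 + 29/75*4/15 = 146/375
d_3 = (P=229/375, Q=146/375)
  d_4[P] = 229/375*8/15 + 146/375*11/15 = 382/625
  d_4[Q] = 229/375*7/15 + 146/375*4/15 = 243/625
d_4 = (P=382/625, Q=243/625)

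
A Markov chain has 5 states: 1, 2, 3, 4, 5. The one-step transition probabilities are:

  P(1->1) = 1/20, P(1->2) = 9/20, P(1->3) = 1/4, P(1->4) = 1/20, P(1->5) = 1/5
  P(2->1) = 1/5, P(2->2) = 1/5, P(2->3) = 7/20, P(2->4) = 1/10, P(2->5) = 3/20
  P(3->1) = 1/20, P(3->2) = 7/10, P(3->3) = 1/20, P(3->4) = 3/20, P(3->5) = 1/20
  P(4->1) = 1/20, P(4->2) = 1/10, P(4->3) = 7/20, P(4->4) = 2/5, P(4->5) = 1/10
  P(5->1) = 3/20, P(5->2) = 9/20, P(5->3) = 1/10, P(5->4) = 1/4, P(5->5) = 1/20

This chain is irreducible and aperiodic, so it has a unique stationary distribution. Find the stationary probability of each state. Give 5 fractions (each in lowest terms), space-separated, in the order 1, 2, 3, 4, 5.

Answer: 20631/179437 64343/179437 42862/179437 31524/179437 20077/179437

Derivation:
The stationary distribution satisfies pi = pi * P, i.e.:
  pi_1 = 1/20*pi_1 + 1/5*pi_2 + 1/20*pi_3 + 1/20*pi_4 + 3/20*pi_5
  pi_2 = 9/20*pi_1 + 1/5*pi_2 + 7/10*pi_3 + 1/10*pi_4 + 9/20*pi_5
  pi_3 = 1/4*pi_1 + 7/20*pi_2 + 1/20*pi_3 + 7/20*pi_4 + 1/10*pi_5
  pi_4 = 1/20*pi_1 + 1/10*pi_2 + 3/20*pi_3 + 2/5*pi_4 + 1/4*pi_5
  pi_5 = 1/5*pi_1 + 3/20*pi_2 + 1/20*pi_3 + 1/10*pi_4 + 1/20*pi_5
with normalization: pi_1 + pi_2 + pi_3 + pi_4 + pi_5 = 1.

Using the first 4 balance equations plus normalization, the linear system A*pi = b is:
  [-19/20, 1/5, 1/20, 1/20, 3/20] . pi = 0
  [9/20, -4/5, 7/10, 1/10, 9/20] . pi = 0
  [1/4, 7/20, -19/20, 7/20, 1/10] . pi = 0
  [1/20, 1/10, 3/20, -3/5, 1/4] . pi = 0
  [1, 1, 1, 1, 1] . pi = 1

Solving yields:
  pi_1 = 20631/179437
  pi_2 = 64343/179437
  pi_3 = 42862/179437
  pi_4 = 31524/179437
  pi_5 = 20077/179437

Verification (pi * P):
  20631/179437*1/20 + 64343/179437*1/5 + 42862/179437*1/20 + 31524/179437*1/20 + 20077/179437*3/20 = 20631/179437 = pi_1  (ok)
  20631/179437*9/20 + 64343/179437*1/5 + 42862/179437*7/10 + 31524/179437*1/10 + 20077/179437*9/20 = 64343/179437 = pi_2  (ok)
  20631/179437*1/4 + 64343/179437*7/20 + 42862/179437*1/20 + 31524/179437*7/20 + 20077/179437*1/10 = 42862/179437 = pi_3  (ok)
  20631/179437*1/20 + 64343/179437*1/10 + 42862/179437*3/20 + 31524/179437*2/5 + 20077/179437*1/4 = 31524/179437 = pi_4  (ok)
  20631/179437*1/5 + 64343/179437*3/20 + 42862/179437*1/20 + 31524/179437*1/10 + 20077/179437*1/20 = 20077/179437 = pi_5  (ok)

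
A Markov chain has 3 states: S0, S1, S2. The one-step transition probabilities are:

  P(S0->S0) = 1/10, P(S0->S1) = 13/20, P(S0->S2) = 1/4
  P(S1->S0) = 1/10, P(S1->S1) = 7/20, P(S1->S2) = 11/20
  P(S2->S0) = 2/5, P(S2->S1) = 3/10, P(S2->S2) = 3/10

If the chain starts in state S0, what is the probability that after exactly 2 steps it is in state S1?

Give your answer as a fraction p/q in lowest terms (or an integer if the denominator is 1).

Computing P^2 by repeated multiplication:
P^1 =
  S0: [1/10, 13/20, 1/4]
  S1: [1/10, 7/20, 11/20]
  S2: [2/5, 3/10, 3/10]
P^2 =
  S0: [7/40, 147/400, 183/400]
  S1: [53/200, 141/400, 153/400]
  S2: [19/100, 91/200, 71/200]

(P^2)[S0 -> S1] = 147/400

Answer: 147/400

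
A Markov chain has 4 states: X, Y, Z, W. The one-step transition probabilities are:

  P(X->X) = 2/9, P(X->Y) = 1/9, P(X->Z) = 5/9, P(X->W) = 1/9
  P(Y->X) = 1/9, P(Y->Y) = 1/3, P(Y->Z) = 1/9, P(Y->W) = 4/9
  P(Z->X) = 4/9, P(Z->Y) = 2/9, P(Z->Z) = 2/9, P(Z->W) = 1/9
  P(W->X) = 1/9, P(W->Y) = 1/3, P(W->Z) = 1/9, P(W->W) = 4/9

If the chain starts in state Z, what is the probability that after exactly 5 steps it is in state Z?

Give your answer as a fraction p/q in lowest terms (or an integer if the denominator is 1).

Answer: 4682/19683

Derivation:
Computing P^5 by repeated multiplication:
P^1 =
  X: [2/9, 1/9, 5/9, 1/9]
  Y: [1/9, 1/3, 1/9, 4/9]
  Z: [4/9, 2/9, 2/9, 1/9]
  W: [1/9, 1/3, 1/9, 4/9]
P^2 =
  X: [26/81, 2/9, 22/81, 5/27]
  Y: [13/81, 8/27, 14/81, 10/27]
  Z: [19/81, 17/81, 1/3, 2/9]
  W: [13/81, 8/27, 14/81, 10/27]
P^3 =
  X: [173/729, 169/729, 23/81, 20/81]
  Y: [136/729, 203/729, 49/243, 1/3]
  Z: [181/729, 178/729, 184/729, 62/243]
  W: [136/729, 203/729, 49/243, 1/3]
P^4 =
  X: [1523/6561, 1634/6561, 1628/6561, 592/2187]
  Y: [1306/6561, 1768/6561, 1420/6561, 689/2187]
  Z: [1462/6561, 547/2187, 1637/6561, 607/2187]
  W: [1306/6561, 1768/6561, 1420/6561, 689/2187]
P^5 =
  X: [12968/59049, 5003/19683, 14281/59049, 5597/19683]
  Y: [12127/59049, 1739/6561, 13205/59049, 6022/19683]
  Z: [12934/59049, 15122/59049, 4682/19683, 1883/6561]
  W: [12127/59049, 1739/6561, 13205/59049, 6022/19683]

(P^5)[Z -> Z] = 4682/19683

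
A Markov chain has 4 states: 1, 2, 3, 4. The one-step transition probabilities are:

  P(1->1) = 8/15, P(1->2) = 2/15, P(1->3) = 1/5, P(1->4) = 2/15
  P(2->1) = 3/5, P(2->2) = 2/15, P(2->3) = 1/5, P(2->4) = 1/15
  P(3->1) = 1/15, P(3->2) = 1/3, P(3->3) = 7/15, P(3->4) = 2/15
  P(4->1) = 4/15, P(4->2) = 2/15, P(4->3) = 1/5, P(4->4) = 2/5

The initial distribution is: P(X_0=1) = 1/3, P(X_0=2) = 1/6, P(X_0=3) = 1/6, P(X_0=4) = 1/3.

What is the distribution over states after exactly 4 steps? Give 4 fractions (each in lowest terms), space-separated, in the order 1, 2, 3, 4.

Propagating the distribution step by step (d_{t+1} = d_t * P):
d_0 = (1=1/3, 2=1/6, 3=1/6, 4=1/3)
  d_1[1] = 1/3*8/15 + 1/6*3/5 + 1/6*1/15 + 1/3*4/15 = 17/45
  d_1[2] = 1/3*2/15 + 1/6*2/15 + 1/6*1/3 + 1/3*2/15 = 1/6
  d_1[3] = 1/3*1/5 + 1/6*1/5 + 1/6*7/15 + 1/3*1/5 = 11/45
  d_1[4] = 1/3*2/15 + 1/6*1/15 + 1/6*2/15 + 1/3*2/5 = 19/90
d_1 = (1=17/45, 2=1/6, 3=11/45, 4=19/90)
  d_2[1] = 17/45*8/15 + 1/6*3/5 + 11/45*1/15 + 19/90*4/15 = 101/270
  d_2[2] = 17/45*2/15 + 1/6*2/15 + 11/45*1/3 + 19/90*2/15 = 41/225
  d_2[3] = 17/45*1/5 + 1/6*1/5 + 11/45*7/15 + 19/90*1/5 = 179/675
  d_2[4] = 17/45*2/15 + 1/6*1/15 + 11/45*2/15 + 19/90*2/5 = 241/1350
d_2 = (1=101/270, 2=41/225, 3=179/675, 4=241/1350)
  d_3[1] = 101/270*8/15 + 41/225*3/5 + 179/675*1/15 + 241/1350*4/15 = 3788/10125
  d_3[2] = 101/270*2/15 + 41/225*2/15 + 179/675*1/3 + 241/1350*2/15 = 629/3375
  d_3[3] = 101/270*1/5 + 41/225*1/5 + 179/675*7/15 + 241/1350*1/5 = 2741/10125
  d_3[4] = 101/270*2/15 + 41/225*1/15 + 179/675*2/15 + 241/1350*2/5 = 1709/10125
d_3 = (1=3788/10125, 2=629/3375, 3=2741/10125, 4=1709/10125)
  d_4[1] = 3788/10125*8/15 + 629/3375*3/5 + 2741/10125*1/15 + 1709/10125*4/15 = 56864/151875
  d_4[2] = 3788/10125*2/15 + 629/3375*2/15 + 2741/10125*1/3 + 1709/10125*2/15 = 9491/50625
  d_4[3] = 3788/10125*1/5 + 629/3375*1/5 + 2741/10125*7/15 + 1709/10125*1/5 = 41339/151875
  d_4[4] = 3788/10125*2/15 + 629/3375*1/15 + 2741/10125*2/15 + 1709/10125*2/5 = 25199/151875
d_4 = (1=56864/151875, 2=9491/50625, 3=41339/151875, 4=25199/151875)

Answer: 56864/151875 9491/50625 41339/151875 25199/151875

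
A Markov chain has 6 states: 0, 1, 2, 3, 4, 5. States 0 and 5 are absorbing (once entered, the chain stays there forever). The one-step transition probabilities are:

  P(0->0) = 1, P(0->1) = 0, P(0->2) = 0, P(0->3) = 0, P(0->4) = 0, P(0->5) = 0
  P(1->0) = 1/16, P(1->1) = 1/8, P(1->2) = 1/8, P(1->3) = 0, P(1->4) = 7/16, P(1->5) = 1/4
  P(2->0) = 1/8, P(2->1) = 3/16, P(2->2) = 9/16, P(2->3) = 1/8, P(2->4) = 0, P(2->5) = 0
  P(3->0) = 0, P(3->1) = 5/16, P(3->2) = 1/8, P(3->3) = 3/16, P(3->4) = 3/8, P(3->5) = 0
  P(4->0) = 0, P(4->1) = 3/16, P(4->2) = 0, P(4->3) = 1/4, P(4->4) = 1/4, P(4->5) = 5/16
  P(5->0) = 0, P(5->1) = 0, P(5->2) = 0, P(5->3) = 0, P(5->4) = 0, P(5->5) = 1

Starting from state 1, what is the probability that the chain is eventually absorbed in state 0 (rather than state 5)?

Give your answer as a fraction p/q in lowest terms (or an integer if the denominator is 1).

Answer: 1516/8185

Derivation:
Let a_i = P(absorbed in 0 | start in state i).
Boundary conditions: a_0 = 1, a_5 = 0.
For each transient state i, a_i = sum_j P(i->j) * a_j:
  a_1 = 1/16*a_0 + 1/8*a_1 + 1/8*a_2 + 0*a_3 + 7/16*a_4 + 1/4*a_5
  a_2 = 1/8*a_0 + 3/16*a_1 + 9/16*a_2 + 1/8*a_3 + 0*a_4 + 0*a_5
  a_3 = 0*a_0 + 5/16*a_1 + 1/8*a_2 + 3/16*a_3 + 3/8*a_4 + 0*a_5
  a_4 = 0*a_0 + 3/16*a_1 + 0*a_2 + 1/4*a_3 + 1/4*a_4 + 5/16*a_5

Substituting a_0 = 1 and a_5 = 0, rearrange to (I - Q) a = r where r[i] = P(i -> 0):
  [7/8, -1/8, 0, -7/16] . (a_1, a_2, a_3, a_4) = 1/16
  [-3/16, 7/16, -1/8, 0] . (a_1, a_2, a_3, a_4) = 1/8
  [-5/16, -1/8, 13/16, -3/8] . (a_1, a_2, a_3, a_4) = 0
  [-3/16, 0, -1/4, 3/4] . (a_1, a_2, a_3, a_4) = 0

Solving yields:
  a_1 = 1516/8185
  a_2 = 3422/8185
  a_3 = 1518/8185
  a_4 = 177/1637

Starting state is 1, so the absorption probability is a_1 = 1516/8185.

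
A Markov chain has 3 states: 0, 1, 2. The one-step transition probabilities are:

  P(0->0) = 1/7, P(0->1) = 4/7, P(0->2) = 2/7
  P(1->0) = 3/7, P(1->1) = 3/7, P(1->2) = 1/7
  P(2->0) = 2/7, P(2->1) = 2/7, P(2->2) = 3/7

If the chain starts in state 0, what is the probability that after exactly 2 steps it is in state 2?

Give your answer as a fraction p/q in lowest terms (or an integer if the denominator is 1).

Answer: 12/49

Derivation:
Computing P^2 by repeated multiplication:
P^1 =
  0: [1/7, 4/7, 2/7]
  1: [3/7, 3/7, 1/7]
  2: [2/7, 2/7, 3/7]
P^2 =
  0: [17/49, 20/49, 12/49]
  1: [2/7, 23/49, 12/49]
  2: [2/7, 20/49, 15/49]

(P^2)[0 -> 2] = 12/49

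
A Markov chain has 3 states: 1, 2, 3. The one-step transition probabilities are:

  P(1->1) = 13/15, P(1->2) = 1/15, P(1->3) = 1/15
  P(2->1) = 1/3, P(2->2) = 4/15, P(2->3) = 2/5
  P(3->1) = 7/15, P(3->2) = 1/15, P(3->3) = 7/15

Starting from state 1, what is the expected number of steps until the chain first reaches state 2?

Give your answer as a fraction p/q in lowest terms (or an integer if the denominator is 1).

Let h_i = expected steps to first reach 2 from state i.
Boundary: h_2 = 0.
First-step equations for the other states:
  h_1 = 1 + 13/15*h_1 + 1/15*h_2 + 1/15*h_3
  h_3 = 1 + 7/15*h_1 + 1/15*h_2 + 7/15*h_3

Substituting h_2 = 0 and rearranging gives the linear system (I - Q) h = 1:
  [2/15, -1/15] . (h_1, h_3) = 1
  [-7/15, 8/15] . (h_1, h_3) = 1

Solving yields:
  h_1 = 15
  h_3 = 15

Starting state is 1, so the expected hitting time is h_1 = 15.

Answer: 15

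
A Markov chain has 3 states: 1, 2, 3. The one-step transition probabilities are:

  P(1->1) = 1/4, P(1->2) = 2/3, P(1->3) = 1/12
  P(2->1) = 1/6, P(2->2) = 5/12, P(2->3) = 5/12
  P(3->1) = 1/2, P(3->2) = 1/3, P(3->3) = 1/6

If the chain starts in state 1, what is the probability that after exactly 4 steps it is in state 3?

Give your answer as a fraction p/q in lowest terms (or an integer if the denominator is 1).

Answer: 5261/20736

Derivation:
Computing P^4 by repeated multiplication:
P^1 =
  1: [1/4, 2/3, 1/12]
  2: [1/6, 5/12, 5/12]
  3: [1/2, 1/3, 1/6]
P^2 =
  1: [31/144, 17/36, 5/16]
  2: [23/72, 61/144, 37/144]
  3: [19/72, 19/36, 5/24]
P^3 =
  1: [499/1728, 4/9, 461/1728]
  2: [241/864, 821/1728, 425/1728]
  3: [223/864, 67/144, 239/864]
P^4 =
  1: [1933/6912, 2419/5184, 5261/20736]
  2: [2819/10368, 9661/20736, 5437/20736]
  3: [323/1152, 2375/5184, 2711/10368]

(P^4)[1 -> 3] = 5261/20736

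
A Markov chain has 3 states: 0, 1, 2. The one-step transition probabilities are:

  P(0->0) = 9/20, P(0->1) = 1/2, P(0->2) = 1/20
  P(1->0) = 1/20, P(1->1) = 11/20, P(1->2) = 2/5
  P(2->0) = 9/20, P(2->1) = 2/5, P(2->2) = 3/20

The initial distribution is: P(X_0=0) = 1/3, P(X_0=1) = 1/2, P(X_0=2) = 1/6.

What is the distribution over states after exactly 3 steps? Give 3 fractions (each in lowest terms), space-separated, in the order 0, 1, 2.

Propagating the distribution step by step (d_{t+1} = d_t * P):
d_0 = (0=1/3, 1=1/2, 2=1/6)
  d_1[0] = 1/3*9/20 + 1/2*1/20 + 1/6*9/20 = 1/4
  d_1[1] = 1/3*1/2 + 1/2*11/20 + 1/6*2/5 = 61/120
  d_1[2] = 1/3*1/20 + 1/2*2/5 + 1/6*3/20 = 29/120
d_1 = (0=1/4, 1=61/120, 2=29/120)
  d_2[0] = 1/4*9/20 + 61/120*1/20 + 29/120*9/20 = 37/150
  d_2[1] = 1/4*1/2 + 61/120*11/20 + 29/120*2/5 = 401/800
  d_2[2] = 1/4*1/20 + 61/120*2/5 + 29/120*3/20 = 121/480
d_2 = (0=37/150, 1=401/800, 2=121/480)
  d_3[0] = 37/150*9/20 + 401/800*1/20 + 121/480*9/20 = 499/2000
  d_3[1] = 37/150*1/2 + 401/800*11/20 + 121/480*2/5 = 23993/48000
  d_3[2] = 37/150*1/20 + 401/800*2/5 + 121/480*3/20 = 12031/48000
d_3 = (0=499/2000, 1=23993/48000, 2=12031/48000)

Answer: 499/2000 23993/48000 12031/48000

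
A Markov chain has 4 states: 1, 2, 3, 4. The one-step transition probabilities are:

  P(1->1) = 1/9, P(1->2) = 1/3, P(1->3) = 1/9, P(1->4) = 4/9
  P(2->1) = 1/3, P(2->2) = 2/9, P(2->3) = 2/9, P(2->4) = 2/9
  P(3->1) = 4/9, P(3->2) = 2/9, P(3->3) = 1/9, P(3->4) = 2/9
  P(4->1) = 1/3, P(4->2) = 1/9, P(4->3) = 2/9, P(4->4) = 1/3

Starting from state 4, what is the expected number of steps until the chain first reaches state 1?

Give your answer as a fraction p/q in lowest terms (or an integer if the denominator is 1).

Let h_i = expected steps to first reach 1 from state i.
Boundary: h_1 = 0.
First-step equations for the other states:
  h_2 = 1 + 1/3*h_1 + 2/9*h_2 + 2/9*h_3 + 2/9*h_4
  h_3 = 1 + 4/9*h_1 + 2/9*h_2 + 1/9*h_3 + 2/9*h_4
  h_4 = 1 + 1/3*h_1 + 1/9*h_2 + 2/9*h_3 + 1/3*h_4

Substituting h_1 = 0 and rearranging gives the linear system (I - Q) h = 1:
  [7/9, -2/9, -2/9] . (h_2, h_3, h_4) = 1
  [-2/9, 8/9, -2/9] . (h_2, h_3, h_4) = 1
  [-1/9, -2/9, 2/3] . (h_2, h_3, h_4) = 1

Solving yields:
  h_2 = 45/16
  h_3 = 81/32
  h_4 = 45/16

Starting state is 4, so the expected hitting time is h_4 = 45/16.

Answer: 45/16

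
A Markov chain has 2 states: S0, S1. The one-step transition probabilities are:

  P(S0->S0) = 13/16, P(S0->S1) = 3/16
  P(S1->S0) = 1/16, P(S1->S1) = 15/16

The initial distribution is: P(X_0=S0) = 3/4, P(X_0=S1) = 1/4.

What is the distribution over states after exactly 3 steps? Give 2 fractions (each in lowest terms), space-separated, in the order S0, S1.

Answer: 59/128 69/128

Derivation:
Propagating the distribution step by step (d_{t+1} = d_t * P):
d_0 = (S0=3/4, S1=1/4)
  d_1[S0] = 3/4*13/16 + 1/4*1/16 = 5/8
  d_1[S1] = 3/4*3/16 + 1/4*15/16 = 3/8
d_1 = (S0=5/8, S1=3/8)
  d_2[S0] = 5/8*13/16 + 3/8*1/16 = 17/32
  d_2[S1] = 5/8*3/16 + 3/8*15/16 = 15/32
d_2 = (S0=17/32, S1=15/32)
  d_3[S0] = 17/32*13/16 + 15/32*1/16 = 59/128
  d_3[S1] = 17/32*3/16 + 15/32*15/16 = 69/128
d_3 = (S0=59/128, S1=69/128)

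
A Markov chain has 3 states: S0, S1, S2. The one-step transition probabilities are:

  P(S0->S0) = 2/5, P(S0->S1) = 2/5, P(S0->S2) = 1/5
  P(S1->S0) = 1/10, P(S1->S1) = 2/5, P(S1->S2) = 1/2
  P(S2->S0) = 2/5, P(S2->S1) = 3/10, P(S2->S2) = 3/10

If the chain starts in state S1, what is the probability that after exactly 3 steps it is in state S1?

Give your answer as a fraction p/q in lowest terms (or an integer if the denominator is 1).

Answer: 363/1000

Derivation:
Computing P^3 by repeated multiplication:
P^1 =
  S0: [2/5, 2/5, 1/5]
  S1: [1/10, 2/5, 1/2]
  S2: [2/5, 3/10, 3/10]
P^2 =
  S0: [7/25, 19/50, 17/50]
  S1: [7/25, 7/20, 37/100]
  S2: [31/100, 37/100, 8/25]
P^3 =
  S0: [143/500, 183/500, 87/250]
  S1: [59/200, 363/1000, 171/500]
  S2: [289/1000, 46/125, 343/1000]

(P^3)[S1 -> S1] = 363/1000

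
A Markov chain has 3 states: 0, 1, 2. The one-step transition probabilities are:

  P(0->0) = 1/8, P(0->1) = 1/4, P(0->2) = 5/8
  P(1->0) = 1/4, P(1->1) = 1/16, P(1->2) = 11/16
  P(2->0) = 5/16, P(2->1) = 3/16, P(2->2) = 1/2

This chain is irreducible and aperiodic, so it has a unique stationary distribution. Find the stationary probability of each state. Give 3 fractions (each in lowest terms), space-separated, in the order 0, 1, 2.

The stationary distribution satisfies pi = pi * P, i.e.:
  pi_0 = 1/8*pi_0 + 1/4*pi_1 + 5/16*pi_2
  pi_1 = 1/4*pi_0 + 1/16*pi_1 + 3/16*pi_2
  pi_2 = 5/8*pi_0 + 11/16*pi_1 + 1/2*pi_2
with normalization: pi_0 + pi_1 + pi_2 = 1.

Using the first 2 balance equations plus normalization, the linear system A*pi = b is:
  [-7/8, 1/4, 5/16] . pi = 0
  [1/4, -15/16, 3/16] . pi = 0
  [1, 1, 1] . pi = 1

Solving yields:
  pi_0 = 87/343
  pi_1 = 62/343
  pi_2 = 194/343

Verification (pi * P):
  87/343*1/8 + 62/343*1/4 + 194/343*5/16 = 87/343 = pi_0  (ok)
  87/343*1/4 + 62/343*1/16 + 194/343*3/16 = 62/343 = pi_1  (ok)
  87/343*5/8 + 62/343*11/16 + 194/343*1/2 = 194/343 = pi_2  (ok)

Answer: 87/343 62/343 194/343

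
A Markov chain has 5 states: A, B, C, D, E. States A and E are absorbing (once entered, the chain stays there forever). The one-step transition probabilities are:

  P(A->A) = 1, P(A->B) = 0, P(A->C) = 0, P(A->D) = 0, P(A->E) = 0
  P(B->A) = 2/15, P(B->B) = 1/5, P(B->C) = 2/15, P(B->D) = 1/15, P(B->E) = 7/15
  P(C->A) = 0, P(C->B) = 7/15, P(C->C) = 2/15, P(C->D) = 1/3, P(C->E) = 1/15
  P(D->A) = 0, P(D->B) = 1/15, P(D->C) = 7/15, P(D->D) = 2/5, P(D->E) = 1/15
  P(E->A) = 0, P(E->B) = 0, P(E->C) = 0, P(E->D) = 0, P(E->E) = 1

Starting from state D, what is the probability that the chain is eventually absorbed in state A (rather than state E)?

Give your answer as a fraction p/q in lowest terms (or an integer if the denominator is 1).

Let a_i = P(absorbed in A | start in state i).
Boundary conditions: a_A = 1, a_E = 0.
For each transient state i, a_i = sum_j P(i->j) * a_j:
  a_B = 2/15*a_A + 1/5*a_B + 2/15*a_C + 1/15*a_D + 7/15*a_E
  a_C = 0*a_A + 7/15*a_B + 2/15*a_C + 1/3*a_D + 1/15*a_E
  a_D = 0*a_A + 1/15*a_B + 7/15*a_C + 2/5*a_D + 1/15*a_E

Substituting a_A = 1 and a_E = 0, rearrange to (I - Q) a = r where r[i] = P(i -> A):
  [4/5, -2/15, -1/15] . (a_B, a_C, a_D) = 2/15
  [-7/15, 13/15, -1/3] . (a_B, a_C, a_D) = 0
  [-1/15, -7/15, 3/5] . (a_B, a_C, a_D) = 0

Solving yields:
  a_B = 82/393
  a_C = 68/393
  a_D = 62/393

Starting state is D, so the absorption probability is a_D = 62/393.

Answer: 62/393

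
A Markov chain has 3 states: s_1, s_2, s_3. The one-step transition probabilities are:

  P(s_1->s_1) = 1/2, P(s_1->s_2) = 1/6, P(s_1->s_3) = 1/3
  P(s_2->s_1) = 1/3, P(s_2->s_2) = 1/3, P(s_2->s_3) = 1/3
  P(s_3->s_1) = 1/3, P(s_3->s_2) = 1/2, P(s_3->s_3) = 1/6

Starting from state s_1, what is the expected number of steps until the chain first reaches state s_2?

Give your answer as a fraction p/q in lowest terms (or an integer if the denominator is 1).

Let h_i = expected steps to first reach s_2 from state i.
Boundary: h_s_2 = 0.
First-step equations for the other states:
  h_s_1 = 1 + 1/2*h_s_1 + 1/6*h_s_2 + 1/3*h_s_3
  h_s_3 = 1 + 1/3*h_s_1 + 1/2*h_s_2 + 1/6*h_s_3

Substituting h_s_2 = 0 and rearranging gives the linear system (I - Q) h = 1:
  [1/2, -1/3] . (h_s_1, h_s_3) = 1
  [-1/3, 5/6] . (h_s_1, h_s_3) = 1

Solving yields:
  h_s_1 = 42/11
  h_s_3 = 30/11

Starting state is s_1, so the expected hitting time is h_s_1 = 42/11.

Answer: 42/11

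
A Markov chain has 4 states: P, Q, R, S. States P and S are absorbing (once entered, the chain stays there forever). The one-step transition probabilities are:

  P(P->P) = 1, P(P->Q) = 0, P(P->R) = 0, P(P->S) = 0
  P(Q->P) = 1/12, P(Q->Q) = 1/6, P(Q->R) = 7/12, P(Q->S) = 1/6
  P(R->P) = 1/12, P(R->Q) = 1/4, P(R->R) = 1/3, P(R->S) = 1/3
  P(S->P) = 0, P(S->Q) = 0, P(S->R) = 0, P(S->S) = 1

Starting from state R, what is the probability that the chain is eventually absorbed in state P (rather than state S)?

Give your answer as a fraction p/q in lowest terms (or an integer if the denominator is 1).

Answer: 13/59

Derivation:
Let a_i = P(absorbed in P | start in state i).
Boundary conditions: a_P = 1, a_S = 0.
For each transient state i, a_i = sum_j P(i->j) * a_j:
  a_Q = 1/12*a_P + 1/6*a_Q + 7/12*a_R + 1/6*a_S
  a_R = 1/12*a_P + 1/4*a_Q + 1/3*a_R + 1/3*a_S

Substituting a_P = 1 and a_S = 0, rearrange to (I - Q) a = r where r[i] = P(i -> P):
  [5/6, -7/12] . (a_Q, a_R) = 1/12
  [-1/4, 2/3] . (a_Q, a_R) = 1/12

Solving yields:
  a_Q = 15/59
  a_R = 13/59

Starting state is R, so the absorption probability is a_R = 13/59.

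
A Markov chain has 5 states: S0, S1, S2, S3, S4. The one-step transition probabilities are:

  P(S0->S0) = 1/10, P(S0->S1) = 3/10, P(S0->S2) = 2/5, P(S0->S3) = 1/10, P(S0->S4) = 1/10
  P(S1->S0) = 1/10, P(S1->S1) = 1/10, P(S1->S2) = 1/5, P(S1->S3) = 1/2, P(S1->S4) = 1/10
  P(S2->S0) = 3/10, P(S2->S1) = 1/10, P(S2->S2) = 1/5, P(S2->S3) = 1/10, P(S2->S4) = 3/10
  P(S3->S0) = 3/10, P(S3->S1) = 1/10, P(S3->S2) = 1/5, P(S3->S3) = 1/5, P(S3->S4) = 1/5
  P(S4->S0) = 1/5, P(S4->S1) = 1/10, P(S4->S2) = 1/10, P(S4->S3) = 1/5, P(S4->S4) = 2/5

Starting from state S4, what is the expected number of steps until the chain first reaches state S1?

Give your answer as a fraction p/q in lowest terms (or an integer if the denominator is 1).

Answer: 4920/703

Derivation:
Let h_i = expected steps to first reach S1 from state i.
Boundary: h_S1 = 0.
First-step equations for the other states:
  h_S0 = 1 + 1/10*h_S0 + 3/10*h_S1 + 2/5*h_S2 + 1/10*h_S3 + 1/10*h_S4
  h_S2 = 1 + 3/10*h_S0 + 1/10*h_S1 + 1/5*h_S2 + 1/10*h_S3 + 3/10*h_S4
  h_S3 = 1 + 3/10*h_S0 + 1/10*h_S1 + 1/5*h_S2 + 1/5*h_S3 + 1/5*h_S4
  h_S4 = 1 + 1/5*h_S0 + 1/10*h_S1 + 1/10*h_S2 + 1/5*h_S3 + 2/5*h_S4

Substituting h_S1 = 0 and rearranging gives the linear system (I - Q) h = 1:
  [9/10, -2/5, -1/10, -1/10] . (h_S0, h_S2, h_S3, h_S4) = 1
  [-3/10, 4/5, -1/10, -3/10] . (h_S0, h_S2, h_S3, h_S4) = 1
  [-3/10, -1/5, 4/5, -1/5] . (h_S0, h_S2, h_S3, h_S4) = 1
  [-1/5, -1/10, -1/5, 3/5] . (h_S0, h_S2, h_S3, h_S4) = 1

Solving yields:
  h_S0 = 4010/703
  h_S2 = 4830/703
  h_S3 = 4820/703
  h_S4 = 4920/703

Starting state is S4, so the expected hitting time is h_S4 = 4920/703.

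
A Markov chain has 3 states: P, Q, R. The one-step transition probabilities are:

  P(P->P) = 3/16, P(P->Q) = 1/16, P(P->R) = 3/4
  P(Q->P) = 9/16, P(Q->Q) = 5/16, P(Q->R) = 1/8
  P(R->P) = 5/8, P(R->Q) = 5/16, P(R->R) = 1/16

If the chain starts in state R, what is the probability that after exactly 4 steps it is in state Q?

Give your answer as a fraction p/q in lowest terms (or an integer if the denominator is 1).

Answer: 3195/16384

Derivation:
Computing P^4 by repeated multiplication:
P^1 =
  P: [3/16, 1/16, 3/4]
  Q: [9/16, 5/16, 1/8]
  R: [5/8, 5/16, 1/16]
P^2 =
  P: [69/128, 17/64, 25/128]
  Q: [23/64, 11/64, 15/32]
  R: [85/256, 5/32, 131/256]
P^3 =
  P: [763/2048, 91/512, 921/2048]
  Q: [117/256, 57/256, 41/128]
  R: [1925/4096, 235/1024, 1231/4096]
P^4 =
  P: [14775/32768, 1797/8192, 10805/32768]
  Q: [421/1024, 203/1024, 25/64]
  R: [26545/65536, 3195/16384, 26211/65536]

(P^4)[R -> Q] = 3195/16384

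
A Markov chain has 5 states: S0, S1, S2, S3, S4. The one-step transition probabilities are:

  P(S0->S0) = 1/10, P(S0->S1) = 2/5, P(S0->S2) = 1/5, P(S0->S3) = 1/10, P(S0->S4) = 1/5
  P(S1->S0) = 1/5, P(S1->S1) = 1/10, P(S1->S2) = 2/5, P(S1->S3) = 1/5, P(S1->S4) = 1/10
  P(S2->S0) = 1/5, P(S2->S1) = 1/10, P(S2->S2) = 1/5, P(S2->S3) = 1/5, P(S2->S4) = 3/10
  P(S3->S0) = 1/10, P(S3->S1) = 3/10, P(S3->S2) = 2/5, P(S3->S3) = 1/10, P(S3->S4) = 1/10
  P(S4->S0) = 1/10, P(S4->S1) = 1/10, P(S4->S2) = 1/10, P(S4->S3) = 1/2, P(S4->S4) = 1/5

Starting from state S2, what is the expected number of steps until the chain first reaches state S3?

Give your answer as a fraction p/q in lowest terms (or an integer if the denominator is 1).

Let h_i = expected steps to first reach S3 from state i.
Boundary: h_S3 = 0.
First-step equations for the other states:
  h_S0 = 1 + 1/10*h_S0 + 2/5*h_S1 + 1/5*h_S2 + 1/10*h_S3 + 1/5*h_S4
  h_S1 = 1 + 1/5*h_S0 + 1/10*h_S1 + 2/5*h_S2 + 1/5*h_S3 + 1/10*h_S4
  h_S2 = 1 + 1/5*h_S0 + 1/10*h_S1 + 1/5*h_S2 + 1/5*h_S3 + 3/10*h_S4
  h_S4 = 1 + 1/10*h_S0 + 1/10*h_S1 + 1/10*h_S2 + 1/2*h_S3 + 1/5*h_S4

Substituting h_S3 = 0 and rearranging gives the linear system (I - Q) h = 1:
  [9/10, -2/5, -1/5, -1/5] . (h_S0, h_S1, h_S2, h_S4) = 1
  [-1/5, 9/10, -2/5, -1/10] . (h_S0, h_S1, h_S2, h_S4) = 1
  [-1/5, -1/10, 4/5, -3/10] . (h_S0, h_S1, h_S2, h_S4) = 1
  [-1/10, -1/10, -1/10, 4/5] . (h_S0, h_S1, h_S2, h_S4) = 1

Solving yields:
  h_S0 = 845/189
  h_S1 = 3155/756
  h_S2 = 995/252
  h_S4 = 305/108

Starting state is S2, so the expected hitting time is h_S2 = 995/252.

Answer: 995/252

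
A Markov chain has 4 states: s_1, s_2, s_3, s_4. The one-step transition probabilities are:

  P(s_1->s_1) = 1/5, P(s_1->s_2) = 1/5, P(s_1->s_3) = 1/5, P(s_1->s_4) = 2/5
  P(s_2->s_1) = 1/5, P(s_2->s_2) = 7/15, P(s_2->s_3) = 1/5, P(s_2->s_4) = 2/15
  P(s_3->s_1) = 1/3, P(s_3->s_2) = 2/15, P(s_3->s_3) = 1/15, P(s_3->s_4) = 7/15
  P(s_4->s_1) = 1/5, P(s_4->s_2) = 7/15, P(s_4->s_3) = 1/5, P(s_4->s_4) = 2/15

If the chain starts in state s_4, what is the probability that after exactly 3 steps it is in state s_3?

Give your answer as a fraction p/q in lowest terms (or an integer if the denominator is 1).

Computing P^3 by repeated multiplication:
P^1 =
  s_1: [1/5, 1/5, 1/5, 2/5]
  s_2: [1/5, 7/15, 1/5, 2/15]
  s_3: [1/3, 2/15, 1/15, 7/15]
  s_4: [1/5, 7/15, 1/5, 2/15]
P^2 =
  s_1: [17/75, 26/75, 13/75, 19/75]
  s_2: [17/75, 26/75, 13/75, 19/75]
  s_3: [47/225, 16/45, 43/225, 11/45]
  s_4: [17/75, 26/75, 13/75, 19/75]
P^3 =
  s_1: [251/1125, 392/1125, 199/1125, 283/1125]
  s_2: [251/1125, 392/1125, 199/1125, 283/1125]
  s_3: [761/3375, 1172/3375, 589/3375, 853/3375]
  s_4: [251/1125, 392/1125, 199/1125, 283/1125]

(P^3)[s_4 -> s_3] = 199/1125

Answer: 199/1125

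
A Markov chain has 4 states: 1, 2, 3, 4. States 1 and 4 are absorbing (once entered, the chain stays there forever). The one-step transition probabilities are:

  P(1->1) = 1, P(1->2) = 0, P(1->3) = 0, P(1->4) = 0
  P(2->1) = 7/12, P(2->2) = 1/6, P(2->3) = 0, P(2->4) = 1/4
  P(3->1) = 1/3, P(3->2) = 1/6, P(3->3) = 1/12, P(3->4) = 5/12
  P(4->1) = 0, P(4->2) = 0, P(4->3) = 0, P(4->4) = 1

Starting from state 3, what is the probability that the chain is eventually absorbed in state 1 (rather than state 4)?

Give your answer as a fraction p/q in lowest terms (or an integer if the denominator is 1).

Let a_i = P(absorbed in 1 | start in state i).
Boundary conditions: a_1 = 1, a_4 = 0.
For each transient state i, a_i = sum_j P(i->j) * a_j:
  a_2 = 7/12*a_1 + 1/6*a_2 + 0*a_3 + 1/4*a_4
  a_3 = 1/3*a_1 + 1/6*a_2 + 1/12*a_3 + 5/12*a_4

Substituting a_1 = 1 and a_4 = 0, rearrange to (I - Q) a = r where r[i] = P(i -> 1):
  [5/6, 0] . (a_2, a_3) = 7/12
  [-1/6, 11/12] . (a_2, a_3) = 1/3

Solving yields:
  a_2 = 7/10
  a_3 = 27/55

Starting state is 3, so the absorption probability is a_3 = 27/55.

Answer: 27/55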